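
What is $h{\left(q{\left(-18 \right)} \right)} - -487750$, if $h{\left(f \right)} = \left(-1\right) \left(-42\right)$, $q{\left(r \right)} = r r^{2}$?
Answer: $487792$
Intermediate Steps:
$q{\left(r \right)} = r^{3}$
$h{\left(f \right)} = 42$
$h{\left(q{\left(-18 \right)} \right)} - -487750 = 42 - -487750 = 42 + 487750 = 487792$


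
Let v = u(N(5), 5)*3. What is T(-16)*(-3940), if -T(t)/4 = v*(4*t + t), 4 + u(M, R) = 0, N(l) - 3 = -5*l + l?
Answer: 15129600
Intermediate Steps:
N(l) = 3 - 4*l (N(l) = 3 + (-5*l + l) = 3 - 4*l)
u(M, R) = -4 (u(M, R) = -4 + 0 = -4)
v = -12 (v = -4*3 = -12)
T(t) = 240*t (T(t) = -(-48)*(4*t + t) = -(-48)*5*t = -(-240)*t = 240*t)
T(-16)*(-3940) = (240*(-16))*(-3940) = -3840*(-3940) = 15129600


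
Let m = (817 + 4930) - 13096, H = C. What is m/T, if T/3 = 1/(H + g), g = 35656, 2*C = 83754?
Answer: -569790017/3 ≈ -1.8993e+8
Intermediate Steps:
C = 41877 (C = (½)*83754 = 41877)
H = 41877
m = -7349 (m = 5747 - 13096 = -7349)
T = 3/77533 (T = 3/(41877 + 35656) = 3/77533 ≈ 3.8693e-5)
m/T = -7349/3/77533 = -7349*77533/3 = -569790017/3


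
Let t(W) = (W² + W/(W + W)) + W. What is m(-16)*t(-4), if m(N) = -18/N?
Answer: 225/16 ≈ 14.063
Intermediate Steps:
t(W) = ½ + W + W² (t(W) = (W² + W/((2*W))) + W = (W² + (1/(2*W))*W) + W = (W² + ½) + W = (½ + W²) + W = ½ + W + W²)
m(-16)*t(-4) = (-18/(-16))*(½ - 4 + (-4)²) = (-18*(-1/16))*(½ - 4 + 16) = (9/8)*(25/2) = 225/16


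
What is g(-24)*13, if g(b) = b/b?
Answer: 13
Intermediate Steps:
g(b) = 1
g(-24)*13 = 1*13 = 13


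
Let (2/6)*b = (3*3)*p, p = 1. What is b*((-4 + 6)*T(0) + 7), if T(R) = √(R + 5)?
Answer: 189 + 54*√5 ≈ 309.75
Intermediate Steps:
T(R) = √(5 + R)
b = 27 (b = 3*((3*3)*1) = 3*(9*1) = 3*9 = 27)
b*((-4 + 6)*T(0) + 7) = 27*((-4 + 6)*√(5 + 0) + 7) = 27*(2*√5 + 7) = 27*(7 + 2*√5) = 189 + 54*√5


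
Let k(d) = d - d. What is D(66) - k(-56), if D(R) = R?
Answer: 66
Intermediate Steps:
k(d) = 0
D(66) - k(-56) = 66 - 1*0 = 66 + 0 = 66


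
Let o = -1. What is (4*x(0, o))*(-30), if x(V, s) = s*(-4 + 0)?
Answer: -480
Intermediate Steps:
x(V, s) = -4*s (x(V, s) = s*(-4) = -4*s)
(4*x(0, o))*(-30) = (4*(-4*(-1)))*(-30) = (4*4)*(-30) = 16*(-30) = -480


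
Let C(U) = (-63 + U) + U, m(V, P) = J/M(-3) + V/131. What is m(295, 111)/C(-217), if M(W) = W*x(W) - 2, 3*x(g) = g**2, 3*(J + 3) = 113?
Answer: 3889/2148531 ≈ 0.0018101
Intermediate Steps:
J = 104/3 (J = -3 + (1/3)*113 = -3 + 113/3 = 104/3 ≈ 34.667)
x(g) = g**2/3
M(W) = -2 + W**3/3 (M(W) = W*(W**2/3) - 2 = W**3/3 - 2 = -2 + W**3/3)
m(V, P) = -104/33 + V/131 (m(V, P) = 104/(3*(-2 + (1/3)*(-3)**3)) + V/131 = 104/(3*(-2 + (1/3)*(-27))) + V*(1/131) = 104/(3*(-2 - 9)) + V/131 = (104/3)/(-11) + V/131 = (104/3)*(-1/11) + V/131 = -104/33 + V/131)
C(U) = -63 + 2*U
m(295, 111)/C(-217) = (-104/33 + (1/131)*295)/(-63 + 2*(-217)) = (-104/33 + 295/131)/(-63 - 434) = -3889/4323/(-497) = -3889/4323*(-1/497) = 3889/2148531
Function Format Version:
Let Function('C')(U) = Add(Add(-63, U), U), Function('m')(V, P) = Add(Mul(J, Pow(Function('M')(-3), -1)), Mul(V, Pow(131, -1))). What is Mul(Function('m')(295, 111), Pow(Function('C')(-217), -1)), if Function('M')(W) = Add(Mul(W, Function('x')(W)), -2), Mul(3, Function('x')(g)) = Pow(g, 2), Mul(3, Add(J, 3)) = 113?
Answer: Rational(3889, 2148531) ≈ 0.0018101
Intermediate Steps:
J = Rational(104, 3) (J = Add(-3, Mul(Rational(1, 3), 113)) = Add(-3, Rational(113, 3)) = Rational(104, 3) ≈ 34.667)
Function('x')(g) = Mul(Rational(1, 3), Pow(g, 2))
Function('M')(W) = Add(-2, Mul(Rational(1, 3), Pow(W, 3))) (Function('M')(W) = Add(Mul(W, Mul(Rational(1, 3), Pow(W, 2))), -2) = Add(Mul(Rational(1, 3), Pow(W, 3)), -2) = Add(-2, Mul(Rational(1, 3), Pow(W, 3))))
Function('m')(V, P) = Add(Rational(-104, 33), Mul(Rational(1, 131), V)) (Function('m')(V, P) = Add(Mul(Rational(104, 3), Pow(Add(-2, Mul(Rational(1, 3), Pow(-3, 3))), -1)), Mul(V, Pow(131, -1))) = Add(Mul(Rational(104, 3), Pow(Add(-2, Mul(Rational(1, 3), -27)), -1)), Mul(V, Rational(1, 131))) = Add(Mul(Rational(104, 3), Pow(Add(-2, -9), -1)), Mul(Rational(1, 131), V)) = Add(Mul(Rational(104, 3), Pow(-11, -1)), Mul(Rational(1, 131), V)) = Add(Mul(Rational(104, 3), Rational(-1, 11)), Mul(Rational(1, 131), V)) = Add(Rational(-104, 33), Mul(Rational(1, 131), V)))
Function('C')(U) = Add(-63, Mul(2, U))
Mul(Function('m')(295, 111), Pow(Function('C')(-217), -1)) = Mul(Add(Rational(-104, 33), Mul(Rational(1, 131), 295)), Pow(Add(-63, Mul(2, -217)), -1)) = Mul(Add(Rational(-104, 33), Rational(295, 131)), Pow(Add(-63, -434), -1)) = Mul(Rational(-3889, 4323), Pow(-497, -1)) = Mul(Rational(-3889, 4323), Rational(-1, 497)) = Rational(3889, 2148531)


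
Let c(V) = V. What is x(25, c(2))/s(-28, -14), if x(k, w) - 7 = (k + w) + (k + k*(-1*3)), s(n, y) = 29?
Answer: -16/29 ≈ -0.55172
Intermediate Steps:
x(k, w) = 7 + w - k (x(k, w) = 7 + ((k + w) + (k + k*(-1*3))) = 7 + ((k + w) + (k + k*(-3))) = 7 + ((k + w) + (k - 3*k)) = 7 + ((k + w) - 2*k) = 7 + (w - k) = 7 + w - k)
x(25, c(2))/s(-28, -14) = (7 + 2 - 1*25)/29 = (7 + 2 - 25)*(1/29) = -16*1/29 = -16/29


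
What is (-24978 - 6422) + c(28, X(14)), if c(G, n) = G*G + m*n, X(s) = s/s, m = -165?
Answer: -30781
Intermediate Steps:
X(s) = 1
c(G, n) = G**2 - 165*n (c(G, n) = G*G - 165*n = G**2 - 165*n)
(-24978 - 6422) + c(28, X(14)) = (-24978 - 6422) + (28**2 - 165*1) = -31400 + (784 - 165) = -31400 + 619 = -30781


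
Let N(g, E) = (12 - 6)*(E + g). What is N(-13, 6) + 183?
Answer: 141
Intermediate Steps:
N(g, E) = 6*E + 6*g (N(g, E) = 6*(E + g) = 6*E + 6*g)
N(-13, 6) + 183 = (6*6 + 6*(-13)) + 183 = (36 - 78) + 183 = -42 + 183 = 141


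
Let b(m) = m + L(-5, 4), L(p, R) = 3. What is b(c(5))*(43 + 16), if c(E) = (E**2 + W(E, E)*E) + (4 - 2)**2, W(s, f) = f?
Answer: 3363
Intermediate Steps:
c(E) = 4 + 2*E**2 (c(E) = (E**2 + E*E) + (4 - 2)**2 = (E**2 + E**2) + 2**2 = 2*E**2 + 4 = 4 + 2*E**2)
b(m) = 3 + m (b(m) = m + 3 = 3 + m)
b(c(5))*(43 + 16) = (3 + (4 + 2*5**2))*(43 + 16) = (3 + (4 + 2*25))*59 = (3 + (4 + 50))*59 = (3 + 54)*59 = 57*59 = 3363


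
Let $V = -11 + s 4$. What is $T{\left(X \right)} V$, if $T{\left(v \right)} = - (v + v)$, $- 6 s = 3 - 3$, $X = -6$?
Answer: $-132$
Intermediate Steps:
$s = 0$ ($s = - \frac{3 - 3}{6} = \left(- \frac{1}{6}\right) 0 = 0$)
$V = -11$ ($V = -11 + 0 \cdot 4 = -11 + 0 = -11$)
$T{\left(v \right)} = - 2 v$
$T{\left(X \right)} V = \left(-2\right) \left(-6\right) \left(-11\right) = 12 \left(-11\right) = -132$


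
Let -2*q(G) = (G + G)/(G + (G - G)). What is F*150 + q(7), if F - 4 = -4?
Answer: -1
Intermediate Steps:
F = 0 (F = 4 - 4 = 0)
q(G) = -1 (q(G) = -(G + G)/(2*(G + (G - G))) = -2*G/(2*(G + 0)) = -2*G/(2*G) = -½*2 = -1)
F*150 + q(7) = 0*150 - 1 = 0 - 1 = -1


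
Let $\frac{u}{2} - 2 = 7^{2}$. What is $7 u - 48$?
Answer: $666$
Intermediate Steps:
$u = 102$ ($u = 4 + 2 \cdot 7^{2} = 4 + 2 \cdot 49 = 4 + 98 = 102$)
$7 u - 48 = 7 \cdot 102 - 48 = 714 - 48 = 666$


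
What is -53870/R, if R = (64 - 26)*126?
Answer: -26935/2394 ≈ -11.251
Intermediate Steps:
R = 4788 (R = 38*126 = 4788)
-53870/R = -53870/4788 = -53870*1/4788 = -26935/2394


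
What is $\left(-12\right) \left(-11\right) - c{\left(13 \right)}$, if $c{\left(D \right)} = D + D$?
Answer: $106$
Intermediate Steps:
$c{\left(D \right)} = 2 D$
$\left(-12\right) \left(-11\right) - c{\left(13 \right)} = \left(-12\right) \left(-11\right) - 2 \cdot 13 = 132 - 26 = 106$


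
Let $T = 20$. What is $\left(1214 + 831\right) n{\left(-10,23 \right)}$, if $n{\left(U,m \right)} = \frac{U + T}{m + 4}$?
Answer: $\frac{20450}{27} \approx 757.41$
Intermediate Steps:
$n{\left(U,m \right)} = \frac{20 + U}{4 + m}$ ($n{\left(U,m \right)} = \frac{U + 20}{m + 4} = \frac{20 + U}{4 + m}$)
$\left(1214 + 831\right) n{\left(-10,23 \right)} = \left(1214 + 831\right) \frac{20 - 10}{4 + 23} = 2045 \cdot \frac{1}{27} \cdot 10 = 2045 \cdot \frac{10}{27} = \frac{20450}{27}$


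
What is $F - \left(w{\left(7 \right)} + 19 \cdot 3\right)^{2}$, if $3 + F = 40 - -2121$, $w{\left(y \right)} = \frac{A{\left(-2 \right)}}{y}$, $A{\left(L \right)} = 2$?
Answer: $- \frac{55059}{49} \approx -1123.7$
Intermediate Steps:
$w{\left(y \right)} = \frac{2}{y}$
$F = 2158$ ($F = -3 + \left(40 - -2121\right) = -3 + \left(40 + 2121\right) = -3 + 2161 = 2158$)
$F - \left(w{\left(7 \right)} + 19 \cdot 3\right)^{2} = 2158 - \left(\frac{2}{7} + 19 \cdot 3\right)^{2} = 2158 - \left(2 \cdot \frac{1}{7} + 57\right)^{2} = 2158 - \left(\frac{2}{7} + 57\right)^{2} = 2158 - \left(\frac{401}{7}\right)^{2} = 2158 - \frac{160801}{49} = - \frac{55059}{49}$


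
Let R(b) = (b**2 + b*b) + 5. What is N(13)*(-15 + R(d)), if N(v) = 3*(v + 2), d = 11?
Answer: 10440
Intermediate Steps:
R(b) = 5 + 2*b**2 (R(b) = (b**2 + b**2) + 5 = 2*b**2 + 5 = 5 + 2*b**2)
N(v) = 6 + 3*v (N(v) = 3*(2 + v) = 6 + 3*v)
N(13)*(-15 + R(d)) = (6 + 3*13)*(-15 + (5 + 2*11**2)) = (6 + 39)*(-15 + (5 + 2*121)) = 45*(-15 + (5 + 242)) = 45*(-15 + 247) = 45*232 = 10440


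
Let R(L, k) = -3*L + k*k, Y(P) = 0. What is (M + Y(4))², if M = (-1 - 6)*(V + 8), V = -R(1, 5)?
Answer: 9604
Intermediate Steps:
R(L, k) = k² - 3*L (R(L, k) = -3*L + k² = k² - 3*L)
V = -22 (V = -(5² - 3*1) = -(25 - 3) = -1*22 = -22)
M = 98 (M = (-1 - 6)*(-22 + 8) = -7*(-14) = 98)
(M + Y(4))² = (98 + 0)² = 98² = 9604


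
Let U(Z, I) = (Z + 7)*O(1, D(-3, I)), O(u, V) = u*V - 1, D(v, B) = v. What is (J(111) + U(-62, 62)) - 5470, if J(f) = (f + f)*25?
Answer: 300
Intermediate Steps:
O(u, V) = -1 + V*u (O(u, V) = V*u - 1 = -1 + V*u)
J(f) = 50*f (J(f) = (2*f)*25 = 50*f)
U(Z, I) = -28 - 4*Z (U(Z, I) = (Z + 7)*(-1 - 3*1) = (7 + Z)*(-1 - 3) = (7 + Z)*(-4) = -28 - 4*Z)
(J(111) + U(-62, 62)) - 5470 = (50*111 + (-28 - 4*(-62))) - 5470 = (5550 + (-28 + 248)) - 5470 = (5550 + 220) - 5470 = 5770 - 5470 = 300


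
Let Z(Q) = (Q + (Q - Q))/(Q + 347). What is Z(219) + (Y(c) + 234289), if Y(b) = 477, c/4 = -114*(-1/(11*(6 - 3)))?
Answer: 132877775/566 ≈ 2.3477e+5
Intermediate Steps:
c = 152/11 (c = 4*(-114*(-1/(11*(6 - 3)))) = 4*(-114/(3*(-11))) = 4*(-114/(-33)) = 4*(-114*(-1/33)) = 4*(38/11) = 152/11 ≈ 13.818)
Z(Q) = Q/(347 + Q) (Z(Q) = (Q + 0)/(347 + Q) = Q/(347 + Q))
Z(219) + (Y(c) + 234289) = 219/(347 + 219) + (477 + 234289) = 219/566 + 234766 = 132877775/566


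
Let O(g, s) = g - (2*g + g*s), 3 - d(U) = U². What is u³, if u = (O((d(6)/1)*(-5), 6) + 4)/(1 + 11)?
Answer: -1524845951/1728 ≈ -8.8243e+5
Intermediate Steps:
d(U) = 3 - U²
O(g, s) = -g - g*s (O(g, s) = g + (-2*g - g*s) = -g - g*s)
u = -1151/12 (u = (-((3 - 1*6²)/1)*(-5)*(1 + 6) + 4)/(1 + 11) = (-1*((3 - 1*36)*1)*(-5)*7 + 4)/12 = (-1*((3 - 36)*1)*(-5)*7 + 4)*(1/12) = (-1*-33*1*(-5)*7 + 4)*(1/12) = (-1*(-33*(-5))*7 + 4)*(1/12) = (-1*165*7 + 4)*(1/12) = (-1155 + 4)*(1/12) = -1151*1/12 = -1151/12 ≈ -95.917)
u³ = (-1151/12)³ = -1524845951/1728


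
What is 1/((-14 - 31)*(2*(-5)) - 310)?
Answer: 1/140 ≈ 0.0071429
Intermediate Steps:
1/((-14 - 31)*(2*(-5)) - 310) = 1/(-45*(-10) - 310) = 1/(450 - 310) = 1/140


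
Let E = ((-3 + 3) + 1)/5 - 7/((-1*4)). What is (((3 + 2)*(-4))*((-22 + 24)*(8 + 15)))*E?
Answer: -1794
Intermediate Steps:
E = 39/20 (E = (0 + 1)*(⅕) - 7/(-4) = 1*(⅕) - 7*(-¼) = ⅕ + 7/4 = 39/20 ≈ 1.9500)
(((3 + 2)*(-4))*((-22 + 24)*(8 + 15)))*E = (((3 + 2)*(-4))*((-22 + 24)*(8 + 15)))*(39/20) = ((5*(-4))*(2*23))*(39/20) = -20*46*(39/20) = -920*39/20 = -1794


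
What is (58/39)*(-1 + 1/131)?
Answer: -580/393 ≈ -1.4758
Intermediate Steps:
(58/39)*(-1 + 1/131) = (58*(1/39))*(-1 + 1/131) = (58/39)*(-130/131) = -580/393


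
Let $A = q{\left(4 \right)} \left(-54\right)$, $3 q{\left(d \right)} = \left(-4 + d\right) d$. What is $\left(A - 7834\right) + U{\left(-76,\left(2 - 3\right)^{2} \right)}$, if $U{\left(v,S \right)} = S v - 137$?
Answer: $-8047$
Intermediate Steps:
$q{\left(d \right)} = \frac{d \left(-4 + d\right)}{3}$ ($q{\left(d \right)} = \frac{\left(-4 + d\right) d}{3} = \frac{d \left(-4 + d\right)}{3}$)
$U{\left(v,S \right)} = -137 + S v$
$A = 0$ ($A = \frac{1}{3} \cdot 4 \left(-4 + 4\right) \left(-54\right) = \frac{1}{3} \cdot 4 \cdot 0 \left(-54\right) = 0 \left(-54\right) = 0$)
$\left(A - 7834\right) + U{\left(-76,\left(2 - 3\right)^{2} \right)} = \left(0 - 7834\right) - \left(137 - \left(2 - 3\right)^{2} \left(-76\right)\right) = -7834 - \left(137 - \left(-1\right)^{2} \left(-76\right)\right) = -7834 + \left(-137 + 1 \left(-76\right)\right) = -7834 - 213 = -8047$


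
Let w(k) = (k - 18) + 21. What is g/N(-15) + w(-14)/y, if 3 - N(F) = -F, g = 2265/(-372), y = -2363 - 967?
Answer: 421753/825840 ≈ 0.51070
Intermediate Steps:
w(k) = 3 + k (w(k) = (-18 + k) + 21 = 3 + k)
y = -3330
g = -755/124 (g = 2265*(-1/372) = -755/124 ≈ -6.0887)
N(F) = 3 + F (N(F) = 3 - (-1)*F = 3 + F)
g/N(-15) + w(-14)/y = -755/(124*(3 - 15)) + (3 - 14)/(-3330) = -755/124/(-12) - 11*(-1/3330) = -755/124*(-1/12) + 11/3330 = 755/1488 + 11/3330 = 421753/825840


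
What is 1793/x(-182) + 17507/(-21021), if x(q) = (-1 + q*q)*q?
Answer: -55246805/66312246 ≈ -0.83313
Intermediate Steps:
x(q) = q*(-1 + q²) (x(q) = (-1 + q²)*q = q*(-1 + q²))
1793/x(-182) + 17507/(-21021) = 1793/((-182)³ - 1*(-182)) + 17507/(-21021) = 1793/(-6028568 + 182) + 17507*(-1/21021) = 1793/(-6028386) - 2501/3003 = 1793*(-1/6028386) - 2501/3003 = -1793/6028386 - 2501/3003 = -55246805/66312246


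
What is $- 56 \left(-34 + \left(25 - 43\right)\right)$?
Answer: $2912$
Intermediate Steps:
$- 56 \left(-34 + \left(25 - 43\right)\right) = - 56 \left(-34 - 18\right) = \left(-56\right) \left(-52\right) = 2912$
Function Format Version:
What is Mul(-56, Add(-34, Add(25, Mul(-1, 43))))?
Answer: 2912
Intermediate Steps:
Mul(-56, Add(-34, Add(25, Mul(-1, 43)))) = Mul(-56, Add(-34, Add(25, -43))) = Mul(-56, Add(-34, -18)) = Mul(-56, -52) = 2912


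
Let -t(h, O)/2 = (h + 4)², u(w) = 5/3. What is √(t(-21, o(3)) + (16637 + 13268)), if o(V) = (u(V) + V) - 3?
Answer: √29327 ≈ 171.25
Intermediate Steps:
u(w) = 5/3 (u(w) = 5*(⅓) = 5/3)
o(V) = -4/3 + V (o(V) = (5/3 + V) - 3 = -4/3 + V)
t(h, O) = -2*(4 + h)² (t(h, O) = -2*(h + 4)² = -2*(4 + h)²)
√(t(-21, o(3)) + (16637 + 13268)) = √(-2*(4 - 21)² + (16637 + 13268)) = √(-2*(-17)² + 29905) = √(-2*289 + 29905) = √(-578 + 29905) = √29327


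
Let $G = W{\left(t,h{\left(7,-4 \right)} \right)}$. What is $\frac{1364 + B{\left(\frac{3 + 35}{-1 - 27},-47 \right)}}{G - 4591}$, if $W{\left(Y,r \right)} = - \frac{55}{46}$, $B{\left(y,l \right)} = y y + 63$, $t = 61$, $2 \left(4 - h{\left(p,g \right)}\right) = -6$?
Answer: $- \frac{6441219}{20701618} \approx -0.31115$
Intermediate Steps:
$h{\left(p,g \right)} = 7$ ($h{\left(p,g \right)} = 4 - -3 = 4 + 3 = 7$)
$B{\left(y,l \right)} = 63 + y^{2}$ ($B{\left(y,l \right)} = y^{2} + 63 = 63 + y^{2}$)
$W{\left(Y,r \right)} = - \frac{55}{46}$ ($W{\left(Y,r \right)} = \left(-55\right) \frac{1}{46} = - \frac{55}{46}$)
$G = - \frac{55}{46} \approx -1.1957$
$\frac{1364 + B{\left(\frac{3 + 35}{-1 - 27},-47 \right)}}{G - 4591} = \frac{1364 + \left(63 + \left(\frac{3 + 35}{-1 - 27}\right)^{2}\right)}{- \frac{55}{46} - 4591} = \frac{1364 + \left(63 + \left(\frac{38}{-28}\right)^{2}\right)}{- \frac{211241}{46}} = \left(1364 + \left(63 + \left(38 \left(- \frac{1}{28}\right)\right)^{2}\right)\right) \left(- \frac{46}{211241}\right) = \left(1364 + \left(63 + \left(- \frac{19}{14}\right)^{2}\right)\right) \left(- \frac{46}{211241}\right) = \left(1364 + \left(63 + \frac{361}{196}\right)\right) \left(- \frac{46}{211241}\right) = \left(1364 + \frac{12709}{196}\right) \left(- \frac{46}{211241}\right) = \frac{280053}{196} \left(- \frac{46}{211241}\right) = - \frac{6441219}{20701618}$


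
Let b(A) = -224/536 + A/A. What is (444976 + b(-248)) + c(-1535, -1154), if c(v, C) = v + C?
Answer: 29633268/67 ≈ 4.4229e+5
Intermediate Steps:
b(A) = 39/67 (b(A) = -224*1/536 + 1 = -28/67 + 1 = 39/67)
c(v, C) = C + v
(444976 + b(-248)) + c(-1535, -1154) = (444976 + 39/67) + (-1154 - 1535) = 29813431/67 - 2689 = 29633268/67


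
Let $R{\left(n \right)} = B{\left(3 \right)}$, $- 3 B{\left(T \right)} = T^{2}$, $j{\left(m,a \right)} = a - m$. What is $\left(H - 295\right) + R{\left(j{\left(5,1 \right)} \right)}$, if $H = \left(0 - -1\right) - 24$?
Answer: $-321$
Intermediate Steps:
$B{\left(T \right)} = - \frac{T^{2}}{3}$
$H = -23$ ($H = \left(0 + 1\right) - 24 = 1 - 24 = -23$)
$R{\left(n \right)} = -3$ ($R{\left(n \right)} = - \frac{3^{2}}{3} = \left(- \frac{1}{3}\right) 9 = -3$)
$\left(H - 295\right) + R{\left(j{\left(5,1 \right)} \right)} = \left(-23 - 295\right) - 3 = -318 - 3 = -321$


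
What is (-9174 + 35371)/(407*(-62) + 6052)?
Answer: -1139/834 ≈ -1.3657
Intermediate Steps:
(-9174 + 35371)/(407*(-62) + 6052) = 26197/(-25234 + 6052) = 26197/(-19182) = 26197*(-1/19182) = -1139/834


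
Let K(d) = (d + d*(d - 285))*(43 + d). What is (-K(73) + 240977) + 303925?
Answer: 2331650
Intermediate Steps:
K(d) = (43 + d)*(d + d*(-285 + d)) (K(d) = (d + d*(-285 + d))*(43 + d) = (43 + d)*(d + d*(-285 + d)))
(-K(73) + 240977) + 303925 = (-73*(-12212 + 73² - 241*73) + 240977) + 303925 = (-73*(-12212 + 5329 - 17593) + 240977) + 303925 = (-73*(-24476) + 240977) + 303925 = (-1*(-1786748) + 240977) + 303925 = (1786748 + 240977) + 303925 = 2027725 + 303925 = 2331650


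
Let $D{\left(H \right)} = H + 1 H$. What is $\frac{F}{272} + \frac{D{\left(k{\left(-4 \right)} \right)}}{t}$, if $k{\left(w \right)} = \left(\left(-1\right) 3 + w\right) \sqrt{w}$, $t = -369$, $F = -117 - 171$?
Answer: $- \frac{18}{17} + \frac{28 i}{369} \approx -1.0588 + 0.075881 i$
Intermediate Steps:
$F = -288$ ($F = -117 - 171 = -288$)
$k{\left(w \right)} = \sqrt{w} \left(-3 + w\right)$ ($k{\left(w \right)} = \left(-3 + w\right) \sqrt{w} = \sqrt{w} \left(-3 + w\right)$)
$D{\left(H \right)} = 2 H$ ($D{\left(H \right)} = H + H = 2 H$)
$\frac{F}{272} + \frac{D{\left(k{\left(-4 \right)} \right)}}{t} = - \frac{288}{272} + \frac{2 \sqrt{-4} \left(-3 - 4\right)}{-369} = \left(-288\right) \frac{1}{272} + 2 \cdot 2 i \left(-7\right) \left(- \frac{1}{369}\right) = - \frac{18}{17} + 2 \left(- 14 i\right) \left(- \frac{1}{369}\right) = - \frac{18}{17} + - 28 i \left(- \frac{1}{369}\right) = - \frac{18}{17} + \frac{28 i}{369}$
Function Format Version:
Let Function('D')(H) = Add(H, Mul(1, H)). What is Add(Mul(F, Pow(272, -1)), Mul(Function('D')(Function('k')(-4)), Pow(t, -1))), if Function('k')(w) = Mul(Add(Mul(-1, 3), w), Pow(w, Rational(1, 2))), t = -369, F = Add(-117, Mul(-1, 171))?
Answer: Add(Rational(-18, 17), Mul(Rational(28, 369), I)) ≈ Add(-1.0588, Mul(0.075881, I))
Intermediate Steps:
F = -288 (F = Add(-117, -171) = -288)
Function('k')(w) = Mul(Pow(w, Rational(1, 2)), Add(-3, w)) (Function('k')(w) = Mul(Add(-3, w), Pow(w, Rational(1, 2))) = Mul(Pow(w, Rational(1, 2)), Add(-3, w)))
Function('D')(H) = Mul(2, H) (Function('D')(H) = Add(H, H) = Mul(2, H))
Add(Mul(F, Pow(272, -1)), Mul(Function('D')(Function('k')(-4)), Pow(t, -1))) = Add(Mul(-288, Pow(272, -1)), Mul(Mul(2, Mul(Pow(-4, Rational(1, 2)), Add(-3, -4))), Pow(-369, -1))) = Add(Mul(-288, Rational(1, 272)), Mul(Mul(2, Mul(Mul(2, I), -7)), Rational(-1, 369))) = Add(Rational(-18, 17), Mul(Mul(2, Mul(-14, I)), Rational(-1, 369))) = Add(Rational(-18, 17), Mul(Mul(-28, I), Rational(-1, 369))) = Add(Rational(-18, 17), Mul(Rational(28, 369), I))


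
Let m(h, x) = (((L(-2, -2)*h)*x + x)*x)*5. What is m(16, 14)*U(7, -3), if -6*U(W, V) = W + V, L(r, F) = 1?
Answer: -33320/3 ≈ -11107.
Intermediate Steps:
U(W, V) = -V/6 - W/6 (U(W, V) = -(W + V)/6 = -(V + W)/6 = -V/6 - W/6)
m(h, x) = 5*x*(x + h*x) (m(h, x) = (((1*h)*x + x)*x)*5 = ((h*x + x)*x)*5 = ((x + h*x)*x)*5 = (x*(x + h*x))*5 = 5*x*(x + h*x))
m(16, 14)*U(7, -3) = (5*14²*(1 + 16))*(-⅙*(-3) - ⅙*7) = (5*196*17)*(½ - 7/6) = 16660*(-⅔) = -33320/3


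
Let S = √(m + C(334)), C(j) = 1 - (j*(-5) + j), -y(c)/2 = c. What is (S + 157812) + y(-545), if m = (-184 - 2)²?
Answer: 158902 + √35933 ≈ 1.5909e+5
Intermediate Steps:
m = 34596 (m = (-186)² = 34596)
y(c) = -2*c
C(j) = 1 + 4*j (C(j) = 1 - (-5*j + j) = 1 - (-4)*j = 1 + 4*j)
S = √35933 (S = √(34596 + (1 + 4*334)) = √(34596 + (1 + 1336)) = √(34596 + 1337) = √35933 ≈ 189.56)
(S + 157812) + y(-545) = (√35933 + 157812) - 2*(-545) = (157812 + √35933) + 1090 = 158902 + √35933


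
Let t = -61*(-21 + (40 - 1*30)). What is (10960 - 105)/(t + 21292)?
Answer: 10855/21963 ≈ 0.49424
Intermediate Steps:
t = 671 (t = -61*(-21 + (40 - 30)) = -61*(-21 + 10) = -61*(-11) = 671)
(10960 - 105)/(t + 21292) = (10960 - 105)/(671 + 21292) = 10855/21963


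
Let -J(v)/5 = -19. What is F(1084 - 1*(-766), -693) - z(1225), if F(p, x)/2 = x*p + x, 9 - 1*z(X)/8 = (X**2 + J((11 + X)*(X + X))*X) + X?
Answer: 10380242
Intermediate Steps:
J(v) = 95 (J(v) = -5*(-19) = 95)
z(X) = 72 - 768*X - 8*X**2 (z(X) = 72 - 8*((X**2 + 95*X) + X) = 72 - 8*(X**2 + 96*X) = 72 + (-768*X - 8*X**2) = 72 - 768*X - 8*X**2)
F(p, x) = 2*x + 2*p*x (F(p, x) = 2*(x*p + x) = 2*(p*x + x) = 2*(x + p*x) = 2*x + 2*p*x)
F(1084 - 1*(-766), -693) - z(1225) = 2*(-693)*(1 + (1084 - 1*(-766))) - (72 - 768*1225 - 8*1225**2) = 2*(-693)*(1 + (1084 + 766)) - (72 - 940800 - 8*1500625) = 2*(-693)*(1 + 1850) - (72 - 940800 - 12005000) = 2*(-693)*1851 - 1*(-12945728) = -2565486 + 12945728 = 10380242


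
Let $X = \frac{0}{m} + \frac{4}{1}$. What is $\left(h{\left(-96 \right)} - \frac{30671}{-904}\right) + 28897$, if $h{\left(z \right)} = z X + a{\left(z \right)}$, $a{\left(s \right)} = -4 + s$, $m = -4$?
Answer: $\frac{25716023}{904} \approx 28447.0$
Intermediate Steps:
$X = 4$ ($X = \frac{0}{-4} + \frac{4}{1} = 0 \left(- \frac{1}{4}\right) + 4 \cdot 1 = 0 + 4 = 4$)
$h{\left(z \right)} = -4 + 5 z$ ($h{\left(z \right)} = z 4 + \left(-4 + z\right) = 4 z + \left(-4 + z\right) = -4 + 5 z$)
$\left(h{\left(-96 \right)} - \frac{30671}{-904}\right) + 28897 = \left(\left(-4 + 5 \left(-96\right)\right) - \frac{30671}{-904}\right) + 28897 = \left(\left(-4 - 480\right) - - \frac{30671}{904}\right) + 28897 = \left(-484 + \frac{30671}{904}\right) + 28897 = - \frac{406865}{904} + 28897 = \frac{25716023}{904}$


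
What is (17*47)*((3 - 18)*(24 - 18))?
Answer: -71910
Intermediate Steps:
(17*47)*((3 - 18)*(24 - 18)) = 799*(-15*6) = 799*(-90) = -71910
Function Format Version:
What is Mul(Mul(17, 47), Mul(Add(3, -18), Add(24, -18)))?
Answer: -71910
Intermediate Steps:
Mul(Mul(17, 47), Mul(Add(3, -18), Add(24, -18))) = Mul(799, Mul(-15, 6)) = Mul(799, -90) = -71910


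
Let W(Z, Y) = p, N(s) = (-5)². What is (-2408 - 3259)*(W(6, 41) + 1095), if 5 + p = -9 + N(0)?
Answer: -6267702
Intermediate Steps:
N(s) = 25
p = 11 (p = -5 + (-9 + 25) = -5 + 16 = 11)
W(Z, Y) = 11
(-2408 - 3259)*(W(6, 41) + 1095) = (-2408 - 3259)*(11 + 1095) = -5667*1106 = -6267702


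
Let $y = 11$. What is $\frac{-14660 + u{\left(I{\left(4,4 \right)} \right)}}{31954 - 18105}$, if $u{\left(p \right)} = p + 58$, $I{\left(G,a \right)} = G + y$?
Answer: $- \frac{14587}{13849} \approx -1.0533$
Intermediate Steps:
$I{\left(G,a \right)} = 11 + G$ ($I{\left(G,a \right)} = G + 11 = 11 + G$)
$u{\left(p \right)} = 58 + p$
$\frac{-14660 + u{\left(I{\left(4,4 \right)} \right)}}{31954 - 18105} = \frac{-14660 + \left(58 + \left(11 + 4\right)\right)}{31954 - 18105} = \frac{-14660 + \left(58 + 15\right)}{13849} = \left(-14660 + 73\right) \frac{1}{13849} = \left(-14587\right) \frac{1}{13849} = - \frac{14587}{13849}$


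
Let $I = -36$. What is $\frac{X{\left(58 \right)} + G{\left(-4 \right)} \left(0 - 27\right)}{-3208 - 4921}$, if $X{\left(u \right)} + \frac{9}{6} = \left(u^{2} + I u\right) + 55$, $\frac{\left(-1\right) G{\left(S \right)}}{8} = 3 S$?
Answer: $\frac{2525}{16258} \approx 0.15531$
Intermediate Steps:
$G{\left(S \right)} = - 24 S$ ($G{\left(S \right)} = - 8 \cdot 3 S = - 24 S$)
$X{\left(u \right)} = \frac{107}{2} + u^{2} - 36 u$ ($X{\left(u \right)} = - \frac{3}{2} + \left(\left(u^{2} - 36 u\right) + 55\right) = - \frac{3}{2} + \left(55 + u^{2} - 36 u\right) = \frac{107}{2} + u^{2} - 36 u$)
$\frac{X{\left(58 \right)} + G{\left(-4 \right)} \left(0 - 27\right)}{-3208 - 4921} = \frac{\left(\frac{107}{2} + 58^{2} - 2088\right) + \left(-24\right) \left(-4\right) \left(0 - 27\right)}{-3208 - 4921} = \frac{\left(\frac{107}{2} + 3364 - 2088\right) + 96 \left(-27\right)}{-8129} = \left(\frac{2659}{2} - 2592\right) \left(- \frac{1}{8129}\right) = \left(- \frac{2525}{2}\right) \left(- \frac{1}{8129}\right) = \frac{2525}{16258}$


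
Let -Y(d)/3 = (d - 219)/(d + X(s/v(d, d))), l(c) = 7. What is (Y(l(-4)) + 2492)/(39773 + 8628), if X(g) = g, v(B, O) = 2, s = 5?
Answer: 48620/919619 ≈ 0.052870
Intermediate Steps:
Y(d) = -3*(-219 + d)/(5/2 + d) (Y(d) = -3*(d - 219)/(d + 5/2) = -3*(-219 + d)/(d + 5*(½)) = -3*(-219 + d)/(d + 5/2) = -3*(-219 + d)/(5/2 + d))
(Y(l(-4)) + 2492)/(39773 + 8628) = (6*(219 - 1*7)/(5 + 2*7) + 2492)/(39773 + 8628) = (6*(219 - 7)/(5 + 14) + 2492)/48401 = (6*212/19 + 2492)*(1/48401) = (6*(1/19)*212 + 2492)*(1/48401) = (1272/19 + 2492)*(1/48401) = (48620/19)*(1/48401) = 48620/919619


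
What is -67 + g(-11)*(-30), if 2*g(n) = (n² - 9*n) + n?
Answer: -3202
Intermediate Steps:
g(n) = n²/2 - 4*n (g(n) = ((n² - 9*n) + n)/2 = (n² - 8*n)/2 = n²/2 - 4*n)
-67 + g(-11)*(-30) = -67 + ((½)*(-11)*(-8 - 11))*(-30) = -67 + ((½)*(-11)*(-19))*(-30) = -67 + (209/2)*(-30) = -67 - 3135 = -3202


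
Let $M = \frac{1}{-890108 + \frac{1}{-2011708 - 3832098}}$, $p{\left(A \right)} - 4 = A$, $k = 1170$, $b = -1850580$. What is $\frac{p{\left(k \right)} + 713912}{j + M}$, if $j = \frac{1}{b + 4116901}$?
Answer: $- \frac{8429817894269305777937694}{8042321786677} \approx -1.0482 \cdot 10^{12}$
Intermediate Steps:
$p{\left(A \right)} = 4 + A$
$j = \frac{1}{2266321}$ ($j = \frac{1}{-1850580 + 4116901} = \frac{1}{2266321} \approx 4.4124 \cdot 10^{-7}$)
$M = - \frac{5843806}{5201618471049}$ ($M = \frac{1}{-890108 + \frac{1}{-5843806}} = \frac{1}{-890108 - \frac{1}{5843806}} = \frac{1}{- \frac{5201618471049}{5843806}} = - \frac{5843806}{5201618471049} \approx -1.1235 \cdot 10^{-6}$)
$\frac{p{\left(k \right)} + 713912}{j + M} = \frac{\left(4 + 1170\right) + 713912}{\frac{1}{2266321} - \frac{5843806}{5201618471049}} = \frac{1174 + 713912}{- \frac{8042321786677}{11788537174926240729}} = 715086 \left(- \frac{11788537174926240729}{8042321786677}\right) = - \frac{8429817894269305777937694}{8042321786677}$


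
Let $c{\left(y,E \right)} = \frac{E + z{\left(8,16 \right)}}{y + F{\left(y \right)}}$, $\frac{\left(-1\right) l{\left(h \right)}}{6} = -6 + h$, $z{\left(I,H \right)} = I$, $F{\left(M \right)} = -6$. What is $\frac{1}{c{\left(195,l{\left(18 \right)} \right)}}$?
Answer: $- \frac{189}{64} \approx -2.9531$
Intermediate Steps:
$l{\left(h \right)} = 36 - 6 h$ ($l{\left(h \right)} = - 6 \left(-6 + h\right) = 36 - 6 h$)
$c{\left(y,E \right)} = \frac{8 + E}{-6 + y}$ ($c{\left(y,E \right)} = \frac{E + 8}{y - 6} = \frac{8 + E}{-6 + y}$)
$\frac{1}{c{\left(195,l{\left(18 \right)} \right)}} = \frac{1}{\frac{1}{-6 + 195} \left(8 + \left(36 - 108\right)\right)} = \frac{1}{\frac{1}{189} \left(8 + \left(36 - 108\right)\right)} = \frac{1}{\frac{1}{189} \left(8 - 72\right)} = \frac{1}{\frac{1}{189} \left(-64\right)} = \frac{1}{- \frac{64}{189}} = - \frac{189}{64}$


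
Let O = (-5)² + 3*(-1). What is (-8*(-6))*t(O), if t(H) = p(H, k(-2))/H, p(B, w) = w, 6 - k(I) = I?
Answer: 192/11 ≈ 17.455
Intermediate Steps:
k(I) = 6 - I
O = 22 (O = 25 - 3 = 22)
t(H) = 8/H (t(H) = (6 - 1*(-2))/H = (6 + 2)/H = 8/H)
(-8*(-6))*t(O) = (-8*(-6))*(8/22) = 48*(8*(1/22)) = 48*(4/11) = 192/11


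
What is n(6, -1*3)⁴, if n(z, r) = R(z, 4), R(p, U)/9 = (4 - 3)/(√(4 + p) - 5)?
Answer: 6561/(5 - √10)⁴ ≈ 575.24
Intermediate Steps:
R(p, U) = 9/(-5 + √(4 + p)) (R(p, U) = 9*((4 - 3)/(√(4 + p) - 5)) = 9*(1/(-5 + √(4 + p))) = 9/(-5 + √(4 + p)))
n(z, r) = 9/(-5 + √(4 + z))
n(6, -1*3)⁴ = (9/(-5 + √(4 + 6)))⁴ = (9/(-5 + √10))⁴ = 6561/(-5 + √10)⁴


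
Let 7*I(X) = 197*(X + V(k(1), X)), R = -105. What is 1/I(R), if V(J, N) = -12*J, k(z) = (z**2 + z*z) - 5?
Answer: -7/13593 ≈ -0.00051497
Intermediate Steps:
k(z) = -5 + 2*z**2 (k(z) = (z**2 + z**2) - 5 = 2*z**2 - 5 = -5 + 2*z**2)
I(X) = 7092/7 + 197*X/7 (I(X) = (197*(X - 12*(-5 + 2*1**2)))/7 = (197*(X - 12*(-5 + 2*1)))/7 = (197*(X - 12*(-5 + 2)))/7 = (197*(X - 12*(-3)))/7 = (197*(X + 36))/7 = (197*(36 + X))/7 = (7092 + 197*X)/7 = 7092/7 + 197*X/7)
1/I(R) = 1/(7092/7 + (197/7)*(-105)) = 1/(7092/7 - 2955) = 1/(-13593/7) = -7/13593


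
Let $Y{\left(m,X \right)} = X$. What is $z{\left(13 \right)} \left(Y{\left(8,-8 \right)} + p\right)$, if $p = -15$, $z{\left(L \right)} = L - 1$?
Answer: $-276$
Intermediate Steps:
$z{\left(L \right)} = -1 + L$
$z{\left(13 \right)} \left(Y{\left(8,-8 \right)} + p\right) = \left(-1 + 13\right) \left(-8 - 15\right) = 12 \left(-23\right) = -276$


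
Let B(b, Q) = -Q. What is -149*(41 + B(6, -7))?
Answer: -7152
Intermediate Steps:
-149*(41 + B(6, -7)) = -149*(41 - 1*(-7)) = -149*(41 + 7) = -149*48 = -7152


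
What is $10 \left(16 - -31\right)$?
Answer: $470$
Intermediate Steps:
$10 \left(16 - -31\right) = 10 \left(16 + 31\right) = 10 \cdot 47 = 470$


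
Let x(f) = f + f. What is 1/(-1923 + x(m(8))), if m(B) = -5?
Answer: -1/1933 ≈ -0.00051733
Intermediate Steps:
x(f) = 2*f
1/(-1923 + x(m(8))) = 1/(-1923 + 2*(-5)) = 1/(-1923 - 10) = 1/(-1933) = -1/1933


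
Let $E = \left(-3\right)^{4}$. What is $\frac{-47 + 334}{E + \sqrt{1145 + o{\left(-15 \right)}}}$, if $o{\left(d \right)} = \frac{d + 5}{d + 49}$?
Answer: $\frac{395199}{92077} - \frac{574 \sqrt{82705}}{92077} \approx 2.4993$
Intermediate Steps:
$o{\left(d \right)} = \frac{5 + d}{49 + d}$
$E = 81$
$\frac{-47 + 334}{E + \sqrt{1145 + o{\left(-15 \right)}}} = \frac{-47 + 334}{81 + \sqrt{1145 + \frac{5 - 15}{49 - 15}}} = \frac{287}{81 + \sqrt{1145 + \frac{1}{34} \left(-10\right)}} = \frac{287}{81 + \sqrt{1145 - \frac{5}{17}}} = \frac{287}{81 + \sqrt{\frac{19460}{17}}} = \frac{287}{81 + \frac{2 \sqrt{82705}}{17}}$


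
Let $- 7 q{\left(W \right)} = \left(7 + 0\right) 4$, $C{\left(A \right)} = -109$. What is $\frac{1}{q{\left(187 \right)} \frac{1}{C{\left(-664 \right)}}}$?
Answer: $\frac{109}{4} \approx 27.25$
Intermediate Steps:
$q{\left(W \right)} = -4$ ($q{\left(W \right)} = - \frac{\left(7 + 0\right) 4}{7} = - \frac{7 \cdot 4}{7} = \left(- \frac{1}{7}\right) 28 = -4$)
$\frac{1}{q{\left(187 \right)} \frac{1}{C{\left(-664 \right)}}} = \frac{1}{\left(-4\right) \frac{1}{-109}} = \frac{1}{\left(-4\right) \left(- \frac{1}{109}\right)} = \frac{1}{\frac{4}{109}} = \frac{109}{4}$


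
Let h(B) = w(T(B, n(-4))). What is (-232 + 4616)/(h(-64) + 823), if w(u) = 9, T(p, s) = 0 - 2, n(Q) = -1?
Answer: 137/26 ≈ 5.2692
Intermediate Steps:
T(p, s) = -2
h(B) = 9
(-232 + 4616)/(h(-64) + 823) = (-232 + 4616)/(9 + 823) = 4384/832 = 4384*(1/832) = 137/26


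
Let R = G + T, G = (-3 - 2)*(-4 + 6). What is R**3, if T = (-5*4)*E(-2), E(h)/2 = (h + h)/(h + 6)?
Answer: 27000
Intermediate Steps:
E(h) = 4*h/(6 + h) (E(h) = 2*((h + h)/(h + 6)) = 2*((2*h)/(6 + h)) = 2*(2*h/(6 + h)) = 4*h/(6 + h))
T = 40 (T = (-5*4)*(4*(-2)/(6 - 2)) = -80*(-2)/4 = -20*(-2) = 40)
G = -10 (G = -5*2 = -10)
R = 30 (R = -10 + 40 = 30)
R**3 = 30**3 = 27000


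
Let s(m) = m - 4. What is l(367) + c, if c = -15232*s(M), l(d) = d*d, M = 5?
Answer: 119457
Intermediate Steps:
l(d) = d**2
s(m) = -4 + m
c = -15232 (c = -15232*(-4 + 5) = -15232*1 = -15232)
l(367) + c = 367**2 - 15232 = 134689 - 15232 = 119457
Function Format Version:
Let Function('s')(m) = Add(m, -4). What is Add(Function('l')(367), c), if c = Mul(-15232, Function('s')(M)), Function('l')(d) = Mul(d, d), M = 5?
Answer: 119457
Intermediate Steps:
Function('l')(d) = Pow(d, 2)
Function('s')(m) = Add(-4, m)
c = -15232 (c = Mul(-15232, Add(-4, 5)) = Mul(-15232, 1) = -15232)
Add(Function('l')(367), c) = Add(Pow(367, 2), -15232) = Add(134689, -15232) = 119457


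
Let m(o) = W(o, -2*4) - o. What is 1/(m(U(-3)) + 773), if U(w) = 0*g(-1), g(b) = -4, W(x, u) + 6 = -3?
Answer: 1/764 ≈ 0.0013089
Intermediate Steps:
W(x, u) = -9 (W(x, u) = -6 - 3 = -9)
U(w) = 0 (U(w) = 0*(-4) = 0)
m(o) = -9 - o
1/(m(U(-3)) + 773) = 1/((-9 - 1*0) + 773) = 1/((-9 + 0) + 773) = 1/(-9 + 773) = 1/764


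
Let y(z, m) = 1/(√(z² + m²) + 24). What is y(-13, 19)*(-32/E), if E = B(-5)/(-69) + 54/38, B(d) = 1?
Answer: -5472/461 + 228*√530/461 ≈ -0.48383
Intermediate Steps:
y(z, m) = 1/(24 + √(m² + z²)) (y(z, m) = 1/(√(m² + z²) + 24) = 1/(24 + √(m² + z²)))
E = 1844/1311 (E = 1/(-69) + 54/38 = 1*(-1/69) + 54*(1/38) = -1/69 + 27/19 = 1844/1311 ≈ 1.4066)
y(-13, 19)*(-32/E) = (-32/1844/1311)/(24 + √(19² + (-13)²)) = (-32*1311/1844)/(24 + √(361 + 169)) = -10488/461/(24 + √530) = -10488/(461*(24 + √530))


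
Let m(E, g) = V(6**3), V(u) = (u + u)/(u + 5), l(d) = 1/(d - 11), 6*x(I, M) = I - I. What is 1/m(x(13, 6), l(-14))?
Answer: 221/432 ≈ 0.51157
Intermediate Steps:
x(I, M) = 0 (x(I, M) = (I - I)/6 = (1/6)*0 = 0)
l(d) = 1/(-11 + d)
V(u) = 2*u/(5 + u) (V(u) = (2*u)/(5 + u) = 2*u/(5 + u))
m(E, g) = 432/221 (m(E, g) = 2*6**3/(5 + 6**3) = 2*216/(5 + 216) = 2*216/221 = 2*216*(1/221) = 432/221)
1/m(x(13, 6), l(-14)) = 1/(432/221) = 221/432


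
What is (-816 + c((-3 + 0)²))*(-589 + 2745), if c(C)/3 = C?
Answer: -1701084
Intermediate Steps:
c(C) = 3*C
(-816 + c((-3 + 0)²))*(-589 + 2745) = (-816 + 3*(-3 + 0)²)*(-589 + 2745) = (-816 + 3*(-3)²)*2156 = (-816 + 3*9)*2156 = (-816 + 27)*2156 = -789*2156 = -1701084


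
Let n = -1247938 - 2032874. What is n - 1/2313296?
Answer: -7589489276353/2313296 ≈ -3.2808e+6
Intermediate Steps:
n = -3280812
n - 1/2313296 = -3280812 - 1/2313296 = -7589489276353/2313296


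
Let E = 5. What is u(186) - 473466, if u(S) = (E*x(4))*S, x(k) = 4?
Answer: -469746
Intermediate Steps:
u(S) = 20*S (u(S) = (5*4)*S = 20*S)
u(186) - 473466 = 20*186 - 473466 = 3720 - 473466 = -469746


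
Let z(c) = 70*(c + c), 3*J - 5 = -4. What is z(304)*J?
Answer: 42560/3 ≈ 14187.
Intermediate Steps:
J = 1/3 (J = 5/3 + (1/3)*(-4) = 5/3 - 4/3 = 1/3 ≈ 0.33333)
z(c) = 140*c (z(c) = 70*(2*c) = 140*c)
z(304)*J = (140*304)*(1/3) = 42560*(1/3) = 42560/3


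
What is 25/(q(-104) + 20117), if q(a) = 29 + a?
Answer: 25/20042 ≈ 0.0012474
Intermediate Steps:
25/(q(-104) + 20117) = 25/((29 - 104) + 20117) = 25/(-75 + 20117) = 25/20042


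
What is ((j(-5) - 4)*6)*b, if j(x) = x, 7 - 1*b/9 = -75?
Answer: -39852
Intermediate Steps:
b = 738 (b = 63 - 9*(-75) = 63 + 675 = 738)
((j(-5) - 4)*6)*b = ((-5 - 4)*6)*738 = -9*6*738 = -54*738 = -39852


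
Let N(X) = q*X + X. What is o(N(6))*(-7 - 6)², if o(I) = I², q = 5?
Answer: 219024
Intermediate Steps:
N(X) = 6*X (N(X) = 5*X + X = 6*X)
o(N(6))*(-7 - 6)² = (6*6)²*(-7 - 6)² = 36²*(-13)² = 1296*169 = 219024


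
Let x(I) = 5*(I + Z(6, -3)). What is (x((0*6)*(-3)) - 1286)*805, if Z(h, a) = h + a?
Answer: -1023155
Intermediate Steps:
Z(h, a) = a + h
x(I) = 15 + 5*I (x(I) = 5*(I + (-3 + 6)) = 5*(I + 3) = 5*(3 + I) = 15 + 5*I)
(x((0*6)*(-3)) - 1286)*805 = ((15 + 5*((0*6)*(-3))) - 1286)*805 = ((15 + 5*(0*(-3))) - 1286)*805 = ((15 + 5*0) - 1286)*805 = ((15 + 0) - 1286)*805 = (15 - 1286)*805 = -1271*805 = -1023155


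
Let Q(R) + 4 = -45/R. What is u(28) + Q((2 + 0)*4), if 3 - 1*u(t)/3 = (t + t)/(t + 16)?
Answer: -391/88 ≈ -4.4432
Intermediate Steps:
u(t) = 9 - 6*t/(16 + t) (u(t) = 9 - 3*(t + t)/(t + 16) = 9 - 3*2*t/(16 + t) = 9 - 6*t/(16 + t))
Q(R) = -4 - 45/R
u(28) + Q((2 + 0)*4) = 3*(48 + 28)/(16 + 28) + (-4 - 45*1/(4*(2 + 0))) = 3*76/44 + (-4 - 45/(2*4)) = 3*(1/44)*76 + (-4 - 45/8) = 57/11 + (-4 - 45*⅛) = 57/11 + (-4 - 45/8) = 57/11 - 77/8 = -391/88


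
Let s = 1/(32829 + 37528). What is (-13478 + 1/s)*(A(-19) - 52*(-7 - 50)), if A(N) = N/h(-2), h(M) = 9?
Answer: 1516223503/9 ≈ 1.6847e+8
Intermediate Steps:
s = 1/70357 ≈ 1.4213e-5
A(N) = N/9
(-13478 + 1/s)*(A(-19) - 52*(-7 - 50)) = (-13478 + 1/(1/70357))*((⅑)*(-19) - 52*(-7 - 50)) = (-13478 + 70357)*(-19/9 - 52*(-57)) = 56879*(-19/9 + 2964) = 56879*(26657/9) = 1516223503/9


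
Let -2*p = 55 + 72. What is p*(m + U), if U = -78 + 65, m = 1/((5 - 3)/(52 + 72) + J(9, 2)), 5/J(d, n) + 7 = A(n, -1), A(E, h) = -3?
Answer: 14351/15 ≈ 956.73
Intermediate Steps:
J(d, n) = -1/2 (J(d, n) = 5/(-7 - 3) = 5/(-10) = 5*(-1/10) = -1/2)
m = -31/15 (m = 1/((5 - 3)/(52 + 72) - 1/2) = 1/(2/124 - 1/2) = 1/(2*(1/124) - 1/2) = 1/(1/62 - 1/2) = 1/(-15/31) = -31/15 ≈ -2.0667)
U = -13
p = -127/2 (p = -(55 + 72)/2 = -1/2*127 = -127/2 ≈ -63.500)
p*(m + U) = -127*(-31/15 - 13)/2 = -127/2*(-226/15) = 14351/15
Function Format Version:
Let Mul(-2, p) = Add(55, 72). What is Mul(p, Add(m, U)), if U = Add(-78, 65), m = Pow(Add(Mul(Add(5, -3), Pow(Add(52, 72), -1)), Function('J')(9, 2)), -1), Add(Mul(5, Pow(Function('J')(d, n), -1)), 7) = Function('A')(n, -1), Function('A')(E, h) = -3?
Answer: Rational(14351, 15) ≈ 956.73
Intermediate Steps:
Function('J')(d, n) = Rational(-1, 2) (Function('J')(d, n) = Mul(5, Pow(Add(-7, -3), -1)) = Mul(5, Pow(-10, -1)) = Mul(5, Rational(-1, 10)) = Rational(-1, 2))
m = Rational(-31, 15) (m = Pow(Add(Mul(Add(5, -3), Pow(Add(52, 72), -1)), Rational(-1, 2)), -1) = Pow(Add(Mul(2, Pow(124, -1)), Rational(-1, 2)), -1) = Pow(Add(Mul(2, Rational(1, 124)), Rational(-1, 2)), -1) = Pow(Add(Rational(1, 62), Rational(-1, 2)), -1) = Pow(Rational(-15, 31), -1) = Rational(-31, 15) ≈ -2.0667)
U = -13
p = Rational(-127, 2) (p = Mul(Rational(-1, 2), Add(55, 72)) = Mul(Rational(-1, 2), 127) = Rational(-127, 2) ≈ -63.500)
Mul(p, Add(m, U)) = Mul(Rational(-127, 2), Add(Rational(-31, 15), -13)) = Mul(Rational(-127, 2), Rational(-226, 15)) = Rational(14351, 15)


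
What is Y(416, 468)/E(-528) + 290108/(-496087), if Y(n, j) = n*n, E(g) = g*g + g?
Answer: 320408764/8627449017 ≈ 0.037138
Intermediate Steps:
E(g) = g + g² (E(g) = g² + g = g + g²)
Y(n, j) = n²
Y(416, 468)/E(-528) + 290108/(-496087) = 416²/((-528*(1 - 528))) + 290108/(-496087) = 173056/((-528*(-527))) + 290108*(-1/496087) = 173056/278256 - 290108/496087 = 173056*(1/278256) - 290108/496087 = 10816/17391 - 290108/496087 = 320408764/8627449017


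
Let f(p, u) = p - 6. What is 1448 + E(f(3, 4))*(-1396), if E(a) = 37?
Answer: -50204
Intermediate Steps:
f(p, u) = -6 + p
1448 + E(f(3, 4))*(-1396) = 1448 + 37*(-1396) = 1448 - 51652 = -50204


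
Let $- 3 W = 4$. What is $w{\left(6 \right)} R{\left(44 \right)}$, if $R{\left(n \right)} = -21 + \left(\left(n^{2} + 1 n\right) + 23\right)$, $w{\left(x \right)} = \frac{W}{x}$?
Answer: $- \frac{3964}{9} \approx -440.44$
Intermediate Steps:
$W = - \frac{4}{3}$ ($W = \left(- \frac{1}{3}\right) 4 = - \frac{4}{3} \approx -1.3333$)
$w{\left(x \right)} = - \frac{4}{3 x}$
$R{\left(n \right)} = 2 + n + n^{2}$ ($R{\left(n \right)} = -21 + \left(\left(n^{2} + n\right) + 23\right) = -21 + \left(\left(n + n^{2}\right) + 23\right) = -21 + \left(23 + n + n^{2}\right) = 2 + n + n^{2}$)
$w{\left(6 \right)} R{\left(44 \right)} = - \frac{4}{3 \cdot 6} \left(2 + 44 + 44^{2}\right) = \left(- \frac{4}{3}\right) \frac{1}{6} \left(2 + 44 + 1936\right) = \left(- \frac{2}{9}\right) 1982 = - \frac{3964}{9}$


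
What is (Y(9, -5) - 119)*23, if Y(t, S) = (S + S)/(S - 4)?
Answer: -24403/9 ≈ -2711.4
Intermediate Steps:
Y(t, S) = 2*S/(-4 + S) (Y(t, S) = (2*S)/(-4 + S) = 2*S/(-4 + S))
(Y(9, -5) - 119)*23 = (2*(-5)/(-4 - 5) - 119)*23 = (2*(-5)/(-9) - 119)*23 = (2*(-5)*(-⅑) - 119)*23 = (10/9 - 119)*23 = -1061/9*23 = -24403/9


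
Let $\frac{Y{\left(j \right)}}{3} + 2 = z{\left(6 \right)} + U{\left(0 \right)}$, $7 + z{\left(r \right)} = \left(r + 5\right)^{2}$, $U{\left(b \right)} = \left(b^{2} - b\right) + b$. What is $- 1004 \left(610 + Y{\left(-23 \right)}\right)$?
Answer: $-949784$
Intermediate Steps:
$U{\left(b \right)} = b^{2}$
$z{\left(r \right)} = -7 + \left(5 + r\right)^{2}$ ($z{\left(r \right)} = -7 + \left(r + 5\right)^{2} = -7 + \left(5 + r\right)^{2}$)
$Y{\left(j \right)} = 336$ ($Y{\left(j \right)} = -6 + 3 \left(\left(-7 + \left(5 + 6\right)^{2}\right) + 0^{2}\right) = -6 + 3 \left(\left(-7 + 11^{2}\right) + 0\right) = -6 + 3 \left(\left(-7 + 121\right) + 0\right) = -6 + 3 \left(114 + 0\right) = -6 + 3 \cdot 114 = -6 + 342 = 336$)
$- 1004 \left(610 + Y{\left(-23 \right)}\right) = - 1004 \left(610 + 336\right) = \left(-1004\right) 946 = -949784$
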